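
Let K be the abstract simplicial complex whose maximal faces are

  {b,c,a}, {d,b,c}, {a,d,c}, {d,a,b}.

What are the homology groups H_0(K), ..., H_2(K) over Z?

H_0 ≅ Z,  H_1 = 0,  H_2 ≅ Z.

Take the total order a < b < c < d on the vertex set. Then K (dimension 2) consists of the simplices:

  0-simplices (4): a, b, c, d
  1-simplices (6): ab, ac, ad, bc, bd, cd
  2-simplices (4): abc, abd, acd, bcd

so the chain groups are C_0 ≅ Z^4, C_1 ≅ Z^6, C_2 ≅ Z^4.

∂_1: C_1 → C_0 maps an edge to its endpoints' difference, ∂[p,q] = q − p. For instance
  ∂bd = d − b.
This gives a 4×6 integer matrix of rank 3; reducing to Smith normal form yields diagonal entries (1,1,1).

The boundary map ∂_2: C_2 → C_1 maps a triangle to the signed sum of its edges. For instance
  ∂abc = bc − ac + ab,
  ∂bcd = cd − bd + bc.
This gives a 6×4 integer matrix of rank 3; reducing to Smith normal form yields diagonal entries (1,1,1).

Computing H_k = (kernel of ∂_k) / (image of ∂_{k+1}):

  H_0: rank C_0 − rank ∂_1 = 4 − 3 = 1, and the invariant factors of ∂_1 are all 1, so H_0 = Z.
  H_1: rank ker ∂_1 − rank ∂_2 = (6 − 3) − 3 = 0, and the invariant factors of ∂_2 are all 1, so H_1 = 0.
  H_2: rank ker ∂_2 − rank ∂_3 = (4 − 3) − 0 = 1, and there is no ∂_3, so H_2 = Z.

As a check, the Euler characteristic is 4 − 6 + 4 = 2, which agrees with 1 − 0 + 1 = 2.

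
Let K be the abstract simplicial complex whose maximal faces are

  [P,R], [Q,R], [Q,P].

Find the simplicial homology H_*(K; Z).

H_0 = Z,  H_1 = Z.

Take the total order P < Q < R on the vertex set. Then K (dimension 1) consists of the simplices:

  0-simplices (3): P, Q, R
  1-simplices (3): PQ, PR, QR

Hence C_0 ≅ Z^3, C_1 ≅ Z^3.

∂_1: C_1 → C_0 maps an edge to its endpoints' difference, ∂[p,q] = q − p.
This gives a 3×3 integer matrix of rank 2; reducing to Smith normal form yields diagonal entries (1,1).

Now H_k = ker ∂_k / im ∂_{k+1}, so:

  H_0: rank C_0 − rank ∂_1 = 3 − 2 = 1, and the invariant factors of ∂_1 are all 1, so H_0 ≅ Z.
  H_1: rank ker ∂_1 − rank ∂_2 = (3 − 2) − 0 = 1, and there is no ∂_2, so H_1 ≅ Z.

As a check, the Euler characteristic is 3 − 3 = 0, which agrees with 1 − 1 = 0.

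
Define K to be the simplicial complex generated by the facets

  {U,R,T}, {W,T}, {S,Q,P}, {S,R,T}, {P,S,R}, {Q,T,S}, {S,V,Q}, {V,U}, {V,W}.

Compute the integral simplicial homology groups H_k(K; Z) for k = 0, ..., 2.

H_0 ≅ Z,  H_1 ≅ Z^2,  H_2 = 0.

Take the total order P < Q < R < S < T < U < V < W on the vertex set. Then K (dimension 2) consists of the simplices:

  0-simplices (8): P, Q, R, S, T, U, V, W
  1-simplices (15): PQ, PR, PS, QS, QT, QV, RS, RT, RU, ST, SV, TU, TW, UV, VW
  2-simplices (6): PQS, PRS, QST, QSV, RST, RTU

giving chain groups C_0 ≅ Z^8, C_1 ≅ Z^15, C_2 ≅ Z^6.

The boundary map ∂_1: C_1 → C_0 is given by ∂[p,q] = [q] − [p].
This gives a 8×15 integer matrix of rank 7; reducing to Smith normal form yields diagonal entries (1,1,1,1,1,1,1).

Boundary ∂_2: C_2 → C_1 sends each 2-simplex [p,q,r] to [q,r] − [p,r] + [p,q]. For instance
  ∂RTU = TU − RU + RT,
  ∂PRS = RS − PS + PR.
The resulting 15×6 matrix has rank 6, and its Smith normal form has invariant factors (1,1,1,1,1,1).

Now H_k = ker ∂_k / im ∂_{k+1}, so:

  H_0: rank C_0 − rank ∂_1 = 8 − 7 = 1, and the invariant factors of ∂_1 are all 1, so H_0 ≅ Z.
  H_1: rank ker ∂_1 − rank ∂_2 = (15 − 7) − 6 = 2, and the invariant factors of ∂_2 are all 1, so H_1 ≅ Z^2.
  H_2: rank ker ∂_2 − rank ∂_3 = (6 − 6) − 0 = 0, and there is no ∂_3, so H_2 ≅ 0.

As a check, the Euler characteristic is 8 − 15 + 6 = -1, which agrees with 1 − 2 + 0 = -1.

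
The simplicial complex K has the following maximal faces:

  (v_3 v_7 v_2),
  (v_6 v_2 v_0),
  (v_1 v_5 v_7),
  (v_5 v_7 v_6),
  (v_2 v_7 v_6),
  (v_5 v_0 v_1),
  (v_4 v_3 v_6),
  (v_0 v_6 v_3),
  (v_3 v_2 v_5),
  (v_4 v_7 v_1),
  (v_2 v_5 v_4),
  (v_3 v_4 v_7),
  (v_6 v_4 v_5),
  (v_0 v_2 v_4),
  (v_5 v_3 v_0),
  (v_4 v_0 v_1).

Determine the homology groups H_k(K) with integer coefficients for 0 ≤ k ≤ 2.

H_0 ≅ Z,  H_1 ≅ Z^2,  H_2 ≅ Z.

K has 8 vertices, 24 edges, 16 triangles.
rank ∂_0 = 0, rank ∂_1 = 7 ⇒ b_0 = 8 − 0 − 7 = 1; all invariant factors of ∂_1 are 1 so no torsion. So H_0 ≅ Z.
rank ∂_1 = 7, rank ∂_2 = 15 ⇒ b_1 = 24 − 7 − 15 = 2; all invariant factors of ∂_2 are 1 so no torsion. So H_1 ≅ Z^2.
rank ∂_2 = 15, rank ∂_3 = 0 ⇒ b_2 = 16 − 15 − 0 = 1. So H_2 ≅ Z.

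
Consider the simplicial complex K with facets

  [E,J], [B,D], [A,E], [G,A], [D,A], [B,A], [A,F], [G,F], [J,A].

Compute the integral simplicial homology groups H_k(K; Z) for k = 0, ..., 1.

H_0 = Z,  H_1 = Z^3.

Take the total order A < B < D < E < F < G < J on the vertex set. Then K (dimension 1) consists of the simplices:

  0-simplices (7): A, B, D, E, F, G, J
  1-simplices (9): AB, AD, AE, AF, AG, AJ, BD, EJ, FG

so the chain groups are C_0 ≅ Z^7, C_1 ≅ Z^9.

Boundary ∂_1: C_1 → C_0 maps an edge to its endpoints' difference, ∂[p,q] = q − p. For instance
  ∂AD = D − A.
The resulting 7×9 matrix has rank 6, and its Smith normal form has invariant factors (1,1,1,1,1,1).

Reading off H_k = ker ∂_k / im ∂_{k+1}:

  H_0: rank C_0 − rank ∂_1 = 7 − 6 = 1, and the invariant factors of ∂_1 are all 1, so H_0 = Z.
  H_1: rank ker ∂_1 − rank ∂_2 = (9 − 6) − 0 = 3, and there is no ∂_2, so H_1 = Z^3.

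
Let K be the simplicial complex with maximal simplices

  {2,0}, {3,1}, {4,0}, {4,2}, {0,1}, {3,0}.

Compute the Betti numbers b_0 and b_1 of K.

Fix the vertex order 0 < 1 < 2 < 3 < 4 and write every simplex with vertices in increasing order. Then dim K = 1 and the simplices of K are:

  0-simplices (5): [0], [1], [2], [3], [4]
  1-simplices (6): [0,1], [0,2], [0,3], [0,4], [1,3], [2,4]

so the chain groups are C_0 ≅ Z^5, C_1 ≅ Z^6.

Boundary ∂_1: C_1 → C_0 maps an edge to its endpoints' difference, ∂[p,q] = q − p. For instance
  ∂[0,2] = [2] − [0].
The 5×6 boundary matrix has rank 4 and Smith normal form diag(1,1,1,1).

Now H_k = ker ∂_k / im ∂_{k+1}, so:

  H_0: rank C_0 − rank ∂_1 = 5 − 4 = 1, and the invariant factors of ∂_1 are all 1, so H_0 ≅ Z.
  H_1: rank ker ∂_1 − rank ∂_2 = (6 − 4) − 0 = 2, and there is no ∂_2, so H_1 ≅ Z^2.

(K is a triangulation of a wedge of 2 circles.)

Hence the Betti numbers are b_0 = 1, b_1 = 2.

b_0 = 1, b_1 = 2.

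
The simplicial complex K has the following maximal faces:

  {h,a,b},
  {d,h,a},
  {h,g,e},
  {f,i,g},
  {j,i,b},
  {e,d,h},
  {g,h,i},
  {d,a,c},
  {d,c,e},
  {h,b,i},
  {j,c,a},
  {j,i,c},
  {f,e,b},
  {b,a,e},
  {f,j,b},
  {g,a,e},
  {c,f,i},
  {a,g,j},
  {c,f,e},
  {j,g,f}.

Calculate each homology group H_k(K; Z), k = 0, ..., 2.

Fix the vertex order a < b < c < d < e < f < g < h < i < j and write every simplex with vertices in increasing order. Then dim K = 2 and the simplices of K are:

  0-simplices (10): a, b, c, d, e, f, g, h, i, j
  1-simplices (30): ab, ac, ad, ae, ag, ah, aj, be, bf, bh, bi, bj, cd, ce, cf, ci, cj, de, dh, ef, eg, eh, fg, fi, fj, gh, gi, gj, hi, ij
  2-simplices (20): abe, abh, acd, acj, adh, aeg, agj, bef, bfj, bhi, bij, cde, cef, cfi, cij, deh, egh, fgi, fgj, ghi

so the chain groups are C_0 ≅ Z^10, C_1 ≅ Z^30, C_2 ≅ Z^20.

Boundary ∂_1: C_1 → C_0 sends each edge [p,q] (with p < q) to q − p. For instance
  ∂bf = f − b.
This gives a 10×30 integer matrix of rank 9; reducing to Smith normal form yields diagonal entries (1,1,1,1,1,1,1,1,1).

Boundary ∂_2: C_2 → C_1 sends each 2-simplex [p,q,r] to [q,r] − [p,r] + [p,q]. For instance
  ∂acj = cj − aj + ac,
  ∂ghi = hi − gi + gh.
The resulting 30×20 matrix has rank 20, and its Smith normal form has invariant factors (1,1,1,1,1,1,1,1,1,1,1,1,1,1,1,1,1,1,1,2).

From H_k ≅ ker(∂_k) / im(∂_{k+1}) we obtain:

  H_0: rank C_0 − rank ∂_1 = 10 − 9 = 1, and the invariant factors of ∂_1 are all 1, so H_0 ≅ Z.
  H_1: rank ker ∂_1 − rank ∂_2 = (30 − 9) − 20 = 1, and ∂_2 has invariant factor 2 > 1, so H_1 ≅ Z ⊕ Z/2Z.
  H_2: rank ker ∂_2 − rank ∂_3 = (20 − 20) − 0 = 0, and there is no ∂_3, so H_2 ≅ 0.

H_0 = Z,  H_1 = Z ⊕ Z/2Z,  H_2 = 0.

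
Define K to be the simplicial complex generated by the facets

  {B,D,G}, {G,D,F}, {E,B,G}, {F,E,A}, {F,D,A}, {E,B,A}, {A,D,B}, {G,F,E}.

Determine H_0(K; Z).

H_0 = Z.

Fix the vertex order A < B < D < E < F < G and write every simplex with vertices in increasing order. Then dim K = 2 and the simplices of K are:

  0-simplices (6): A, B, D, E, F, G
  1-simplices (12): AB, AD, AE, AF, BD, BE, BG, DF, DG, EF, EG, FG
  2-simplices (8): ABD, ABE, ADF, AEF, BDG, BEG, DFG, EFG

Hence C_0 ≅ Z^6, C_1 ≅ Z^12, C_2 ≅ Z^8.

∂_1: C_1 → C_0 is given by ∂[p,q] = [q] − [p]. For instance
  ∂BG = G − B.
The 6×12 boundary matrix has rank 5 and Smith normal form diag(1,1,1,1,1).

∂_2: C_2 → C_1 acts by ∂[p,q,r] = [q,r] − [p,r] + [p,q]. For instance
  ∂BEG = EG − BG + BE,
  ∂ABD = BD − AD + AB.
This gives a 12×8 integer matrix of rank 7; reducing to Smith normal form yields diagonal entries (1,1,1,1,1,1,1).

From H_k ≅ ker(∂_k) / im(∂_{k+1}) we obtain:

  H_0: rank C_0 − rank ∂_1 = 6 − 5 = 1, and the invariant factors of ∂_1 are all 1, so H_0 ≅ Z.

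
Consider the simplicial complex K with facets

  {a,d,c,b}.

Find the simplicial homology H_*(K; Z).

H_0 ≅ Z,  H_1 = 0,  H_2 = 0,  H_3 = 0.

Take the total order a < b < c < d on the vertex set. Then K (dimension 3) consists of the simplices:

  0-simplices (4): a, b, c, d
  1-simplices (6): ab, ac, ad, bc, bd, cd
  2-simplices (4): abc, abd, acd, bcd
  3-simplices (1): abcd

Hence C_0 ≅ Z^4, C_1 ≅ Z^6, C_2 ≅ Z^4, C_3 ≅ Z^1.

The boundary map ∂_1: C_1 → C_0 sends each edge [p,q] (with p < q) to q − p. For instance
  ∂cd = d − c.
This gives a 4×6 integer matrix of rank 3; reducing to Smith normal form yields diagonal entries (1,1,1).

∂_2: C_2 → C_1 acts by ∂[p,q,r] = [q,r] − [p,r] + [p,q]. For instance
  ∂bcd = cd − bd + bc,
  ∂abc = bc − ac + ab.
The 6×4 boundary matrix has rank 3 and Smith normal form diag(1,1,1).

∂_3: C_3 → C_2 sends each 3-simplex σ to the alternating sum Σ_i (−1)^i (σ with its i-th vertex removed). For instance
  ∂abcd = bcd − acd + abd − abc.
The 4×1 boundary matrix has rank 1 and Smith normal form diag(1).

Reading off H_k = ker ∂_k / im ∂_{k+1}:

  H_0: rank C_0 − rank ∂_1 = 4 − 3 = 1, and the invariant factors of ∂_1 are all 1, so H_0 ≅ Z.
  H_1: rank ker ∂_1 − rank ∂_2 = (6 − 3) − 3 = 0, and the invariant factors of ∂_2 are all 1, so H_1 ≅ 0.
  H_2: rank ker ∂_2 − rank ∂_3 = (4 − 3) − 1 = 0, and the invariant factors of ∂_3 are all 1, so H_2 ≅ 0.
  H_3: rank ker ∂_3 − rank ∂_4 = (1 − 1) − 0 = 0, and there is no ∂_4, so H_3 ≅ 0.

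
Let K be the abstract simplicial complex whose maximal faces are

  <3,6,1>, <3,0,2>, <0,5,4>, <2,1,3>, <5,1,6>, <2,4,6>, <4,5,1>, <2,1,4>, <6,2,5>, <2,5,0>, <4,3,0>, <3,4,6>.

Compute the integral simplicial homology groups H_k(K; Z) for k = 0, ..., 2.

Fix the vertex order 0 < 1 < 2 < 3 < 4 < 5 < 6 and write every simplex with vertices in increasing order. Then dim K = 2 and the simplices of K are:

  0-simplices (7): [0], [1], [2], [3], [4], [5], [6]
  1-simplices (18): [0,2], [0,3], [0,4], [0,5], [1,2], [1,3], [1,4], [1,5], [1,6], [2,3], [2,4], [2,5], [2,6], [3,4], [3,6], [4,5], [4,6], [5,6]
  2-simplices (12): [0,2,3], [0,2,5], [0,3,4], [0,4,5], [1,2,3], [1,2,4], [1,3,6], [1,4,5], [1,5,6], [2,4,6], [2,5,6], [3,4,6]

giving chain groups C_0 ≅ Z^7, C_1 ≅ Z^18, C_2 ≅ Z^12.

The boundary map ∂_1: C_1 → C_0 maps an edge to its endpoints' difference, ∂[p,q] = q − p. For instance
  ∂[0,2] = [2] − [0].
The resulting 7×18 matrix has rank 6, and its Smith normal form has invariant factors (1,1,1,1,1,1).

∂_2: C_2 → C_1 sends each 2-simplex [p,q,r] to [q,r] − [p,r] + [p,q]. For instance
  ∂[0,2,5] = [2,5] − [0,5] + [0,2],
  ∂[0,2,3] = [2,3] − [0,3] + [0,2].
This gives a 18×12 integer matrix of rank 12; reducing to Smith normal form yields diagonal entries (1,1,1,1,1,1,1,1,1,1,1,2).

Reading off H_k = ker ∂_k / im ∂_{k+1}:

  H_0: rank C_0 − rank ∂_1 = 7 − 6 = 1, and the invariant factors of ∂_1 are all 1, so H_0 = Z.
  H_1: rank ker ∂_1 − rank ∂_2 = (18 − 6) − 12 = 0, and ∂_2 has invariant factor 2 > 1, so H_1 = Z/2.
  H_2: rank ker ∂_2 − rank ∂_3 = (12 − 12) − 0 = 0, and there is no ∂_3, so H_2 = 0.

H_0 ≅ Z,  H_1 ≅ Z/2,  H_2 = 0.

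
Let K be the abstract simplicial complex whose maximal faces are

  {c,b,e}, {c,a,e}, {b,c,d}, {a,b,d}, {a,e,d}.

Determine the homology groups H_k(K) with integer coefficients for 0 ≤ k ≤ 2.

H_0 = Z,  H_1 = Z,  H_2 = 0.

K has 5 vertices, 10 edges, 5 triangles.
rank ∂_0 = 0, rank ∂_1 = 4 ⇒ b_0 = 5 − 0 − 4 = 1; all invariant factors of ∂_1 are 1 so no torsion. So H_0 ≅ Z.
rank ∂_1 = 4, rank ∂_2 = 5 ⇒ b_1 = 10 − 4 − 5 = 1; all invariant factors of ∂_2 are 1 so no torsion. So H_1 ≅ Z.
rank ∂_2 = 5, rank ∂_3 = 0 ⇒ b_2 = 5 − 5 − 0 = 0. So H_2 ≅ 0.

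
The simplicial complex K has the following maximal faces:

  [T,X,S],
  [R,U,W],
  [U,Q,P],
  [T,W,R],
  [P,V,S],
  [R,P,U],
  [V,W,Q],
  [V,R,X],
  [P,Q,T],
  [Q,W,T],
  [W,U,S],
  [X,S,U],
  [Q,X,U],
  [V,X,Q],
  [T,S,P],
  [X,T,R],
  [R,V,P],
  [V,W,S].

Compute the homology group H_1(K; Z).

H_1 = Z^2.

Fix the vertex order P < Q < R < S < T < U < V < W < X and write every simplex with vertices in increasing order. Then dim K = 2 and the simplices of K are:

  0-simplices (9): P, Q, R, S, T, U, V, W, X
  1-simplices (27): PQ, PR, PS, PT, PU, PV, QT, QU, QV, QW, QX, RT, RU, RV, RW, RX, ST, SU, SV, SW, SX, TW, TX, UW, UX, VW, VX
  2-simplices (18): PQT, PQU, PRU, PRV, PST, PSV, QTW, QUX, QVW, QVX, RTW, RTX, RUW, RVX, STX, SUW, SUX, SVW

giving chain groups C_0 ≅ Z^9, C_1 ≅ Z^27, C_2 ≅ Z^18.

Boundary ∂_1: C_1 → C_0 is given by ∂[p,q] = [q] − [p]. For instance
  ∂SU = U − S.
The 9×27 boundary matrix has rank 8 and Smith normal form diag(1,1,1,1,1,1,1,1).

∂_2: C_2 → C_1 maps a triangle to the signed sum of its edges. For instance
  ∂RVX = VX − RX + RV,
  ∂PRU = RU − PU + PR.
As a 27×18 matrix over Z this has rank 17, with invariant factors (1,1,1,1,1,1,1,1,1,1,1,1,1,1,1,1,1).

Computing H_k = (kernel of ∂_k) / (image of ∂_{k+1}):

  H_1: rank ker ∂_1 − rank ∂_2 = (27 − 8) − 17 = 2, and the invariant factors of ∂_2 are all 1, so H_1 ≅ Z^2.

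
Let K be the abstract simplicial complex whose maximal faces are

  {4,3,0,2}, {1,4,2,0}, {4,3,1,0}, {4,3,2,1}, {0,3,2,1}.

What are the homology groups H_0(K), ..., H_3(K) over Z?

H_0 ≅ Z,  H_1 = 0,  H_2 = 0,  H_3 ≅ Z.

Fix the vertex order 0 < 1 < 2 < 3 < 4 and write every simplex with vertices in increasing order. Then dim K = 3 and the simplices of K are:

  0-simplices (5): [0], [1], [2], [3], [4]
  1-simplices (10): [0,1], [0,2], [0,3], [0,4], [1,2], [1,3], [1,4], [2,3], [2,4], [3,4]
  2-simplices (10): [0,1,2], [0,1,3], [0,1,4], [0,2,3], [0,2,4], [0,3,4], [1,2,3], [1,2,4], [1,3,4], [2,3,4]
  3-simplices (5): [0,1,2,3], [0,1,2,4], [0,1,3,4], [0,2,3,4], [1,2,3,4]

giving chain groups C_0 ≅ Z^5, C_1 ≅ Z^10, C_2 ≅ Z^10, C_3 ≅ Z^5.

Boundary ∂_1: C_1 → C_0 maps an edge to its endpoints' difference, ∂[p,q] = q − p.
The 5×10 boundary matrix has rank 4 and Smith normal form diag(1,1,1,1).

∂_2: C_2 → C_1 maps a triangle to the signed sum of its edges. For instance
  ∂[0,1,2] = [1,2] − [0,2] + [0,1],
  ∂[1,3,4] = [3,4] − [1,4] + [1,3].
The resulting 10×10 matrix has rank 6, and its Smith normal form has invariant factors (1,1,1,1,1,1).

∂_3: C_3 → C_2 sends each 3-simplex σ to the alternating sum Σ_i (−1)^i (σ with its i-th vertex removed). For instance
  ∂[0,1,2,4] = [1,2,4] − [0,2,4] + [0,1,4] − [0,1,2],
  ∂[0,2,3,4] = [2,3,4] − [0,3,4] + [0,2,4] − [0,2,3].
This gives a 10×5 integer matrix of rank 4; reducing to Smith normal form yields diagonal entries (1,1,1,1).

Computing H_k = (kernel of ∂_k) / (image of ∂_{k+1}):

  H_0: rank C_0 − rank ∂_1 = 5 − 4 = 1, and the invariant factors of ∂_1 are all 1, so H_0 = Z.
  H_1: rank ker ∂_1 − rank ∂_2 = (10 − 4) − 6 = 0, and the invariant factors of ∂_2 are all 1, so H_1 = 0.
  H_2: rank ker ∂_2 − rank ∂_3 = (10 − 6) − 4 = 0, and the invariant factors of ∂_3 are all 1, so H_2 = 0.
  H_3: rank ker ∂_3 − rank ∂_4 = (5 − 4) − 0 = 1, and there is no ∂_4, so H_3 = Z.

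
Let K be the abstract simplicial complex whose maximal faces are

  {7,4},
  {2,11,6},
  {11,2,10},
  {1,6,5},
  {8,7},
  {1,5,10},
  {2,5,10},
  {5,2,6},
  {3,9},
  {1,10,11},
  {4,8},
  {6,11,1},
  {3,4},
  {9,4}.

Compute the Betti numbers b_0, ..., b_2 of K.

Order the vertices as 1 < 2 < 3 < 4 < 5 < 6 < 7 < 8 < 9 < 10 < 11. Listing each simplex with vertices in this order, K has dimension 2 with simplices:

  0-simplices (11): [1], [2], [3], [4], [5], [6], [7], [8], [9], [10], [11]
  1-simplices (18): [1,5], [1,6], [1,10], [1,11], [2,5], [2,6], [2,10], [2,11], [3,4], [3,9], [4,7], [4,8], [4,9], [5,6], [5,10], [6,11], [7,8], [10,11]
  2-simplices (8): [1,5,6], [1,5,10], [1,6,11], [1,10,11], [2,5,6], [2,5,10], [2,6,11], [2,10,11]

Hence C_0 ≅ Z^11, C_1 ≅ Z^18, C_2 ≅ Z^8.

The boundary map ∂_1: C_1 → C_0 is given by ∂[p,q] = [q] − [p]. For instance
  ∂[6,11] = [11] − [6].
This gives a 11×18 integer matrix of rank 9; reducing to Smith normal form yields diagonal entries (1,1,1,1,1,1,1,1,1).

Boundary ∂_2: C_2 → C_1 sends each 2-simplex [p,q,r] to [q,r] − [p,r] + [p,q]. For instance
  ∂[2,6,11] = [6,11] − [2,11] + [2,6],
  ∂[2,10,11] = [10,11] − [2,11] + [2,10].
The resulting 18×8 matrix has rank 7, and its Smith normal form has invariant factors (1,1,1,1,1,1,1).

Reading off H_k = ker ∂_k / im ∂_{k+1}:

  H_0: rank C_0 − rank ∂_1 = 11 − 9 = 2, and the invariant factors of ∂_1 are all 1, so H_0 ≅ Z^2.
  H_1: rank ker ∂_1 − rank ∂_2 = (18 − 9) − 7 = 2, and the invariant factors of ∂_2 are all 1, so H_1 ≅ Z^2.
  H_2: rank ker ∂_2 − rank ∂_3 = (8 − 7) − 0 = 1, and there is no ∂_3, so H_2 ≅ Z.

Hence the Betti numbers are b_0 = 2, b_1 = 2, b_2 = 1.

b_0 = 2, b_1 = 2, b_2 = 1.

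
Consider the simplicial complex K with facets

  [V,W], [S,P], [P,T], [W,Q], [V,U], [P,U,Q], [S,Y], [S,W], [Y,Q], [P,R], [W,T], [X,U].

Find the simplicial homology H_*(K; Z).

Fix the vertex order P < Q < R < S < T < U < V < W < X < Y and write every simplex with vertices in increasing order. Then dim K = 2 and the simplices of K are:

  0-simplices (10): P, Q, R, S, T, U, V, W, X, Y
  1-simplices (14): PQ, PR, PS, PT, PU, QU, QW, QY, SW, SY, TW, UV, UX, VW
  2-simplices (1): PQU

so the chain groups are C_0 ≅ Z^10, C_1 ≅ Z^14, C_2 ≅ Z^1.

∂_1: C_1 → C_0 is given by ∂[p,q] = [q] − [p].
This gives a 10×14 integer matrix of rank 9; reducing to Smith normal form yields diagonal entries (1,1,1,1,1,1,1,1,1).

∂_2: C_2 → C_1 maps a triangle to the signed sum of its edges. For instance
  ∂PQU = QU − PU + PQ.
The 14×1 boundary matrix has rank 1 and Smith normal form diag(1).

Now H_k = ker ∂_k / im ∂_{k+1}, so:

  H_0: rank C_0 − rank ∂_1 = 10 − 9 = 1, and the invariant factors of ∂_1 are all 1, so H_0 ≅ Z.
  H_1: rank ker ∂_1 − rank ∂_2 = (14 − 9) − 1 = 4, and the invariant factors of ∂_2 are all 1, so H_1 ≅ Z^4.
  H_2: rank ker ∂_2 − rank ∂_3 = (1 − 1) − 0 = 0, and there is no ∂_3, so H_2 ≅ 0.

H_0 ≅ Z,  H_1 ≅ Z^4,  H_2 = 0.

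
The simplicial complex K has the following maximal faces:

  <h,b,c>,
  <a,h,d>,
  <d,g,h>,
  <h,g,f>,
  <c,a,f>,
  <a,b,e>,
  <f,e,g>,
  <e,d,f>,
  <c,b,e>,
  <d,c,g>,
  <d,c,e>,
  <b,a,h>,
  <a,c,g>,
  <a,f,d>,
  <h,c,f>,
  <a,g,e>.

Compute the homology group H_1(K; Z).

H_1 = Z^2.

Take the total order a < b < c < d < e < f < g < h on the vertex set. Then K (dimension 2) consists of the simplices:

  0-simplices (8): a, b, c, d, e, f, g, h
  1-simplices (24): ab, ac, ad, ae, af, ag, ah, bc, be, bh, cd, ce, cf, cg, ch, de, df, dg, dh, ef, eg, fg, fh, gh
  2-simplices (16): abe, abh, acf, acg, adf, adh, aeg, bce, bch, cde, cdg, cfh, def, dgh, efg, fgh

so the chain groups are C_0 ≅ Z^8, C_1 ≅ Z^24, C_2 ≅ Z^16.

Boundary ∂_1: C_1 → C_0 maps an edge to its endpoints' difference, ∂[p,q] = q − p. For instance
  ∂be = e − b.
The 8×24 boundary matrix has rank 7 and Smith normal form diag(1,1,1,1,1,1,1).

∂_2: C_2 → C_1 acts by ∂[p,q,r] = [q,r] − [p,r] + [p,q]. For instance
  ∂abe = be − ae + ab,
  ∂abh = bh − ah + ab.
The resulting 24×16 matrix has rank 15, and its Smith normal form has invariant factors (1,1,1,1,1,1,1,1,1,1,1,1,1,1,1).

From H_k ≅ ker(∂_k) / im(∂_{k+1}) we obtain:

  H_1: rank ker ∂_1 − rank ∂_2 = (24 − 7) − 15 = 2, and the invariant factors of ∂_2 are all 1, so H_1 ≅ Z^2.

(K is a triangulation of the torus T^2.)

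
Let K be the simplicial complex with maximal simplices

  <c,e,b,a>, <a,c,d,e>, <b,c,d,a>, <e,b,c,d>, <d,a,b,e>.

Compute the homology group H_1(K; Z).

H_1 = 0.

K has 5 vertices, 10 edges, 10 triangles, 5 3-simplices.
rank ∂_1 = 4, rank ∂_2 = 6 ⇒ b_1 = 10 − 4 − 6 = 0; all invariant factors of ∂_2 are 1 so no torsion. So H_1 ≅ 0.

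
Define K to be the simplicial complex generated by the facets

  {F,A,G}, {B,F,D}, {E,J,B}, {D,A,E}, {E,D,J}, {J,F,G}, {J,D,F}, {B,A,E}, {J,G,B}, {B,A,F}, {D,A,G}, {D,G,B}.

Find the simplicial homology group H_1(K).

H_1 = Z/2.

Fix the vertex order A < B < D < E < F < G < J and write every simplex with vertices in increasing order. Then dim K = 2 and the simplices of K are:

  0-simplices (7): A, B, D, E, F, G, J
  1-simplices (18): AB, AD, AE, AF, AG, BD, BE, BF, BG, BJ, DE, DF, DG, DJ, EJ, FG, FJ, GJ
  2-simplices (12): ABE, ABF, ADE, ADG, AFG, BDF, BDG, BEJ, BGJ, DEJ, DFJ, FGJ

so the chain groups are C_0 ≅ Z^7, C_1 ≅ Z^18, C_2 ≅ Z^12.

The boundary map ∂_1: C_1 → C_0 sends each edge [p,q] (with p < q) to q − p.
The 7×18 boundary matrix has rank 6 and Smith normal form diag(1,1,1,1,1,1).

∂_2: C_2 → C_1 sends each 2-simplex [p,q,r] to [q,r] − [p,r] + [p,q]. For instance
  ∂DEJ = EJ − DJ + DE,
  ∂ADE = DE − AE + AD.
The resulting 18×12 matrix has rank 12, and its Smith normal form has invariant factors (1,1,1,1,1,1,1,1,1,1,1,2).

Reading off H_k = ker ∂_k / im ∂_{k+1}:

  H_1: rank ker ∂_1 − rank ∂_2 = (18 − 6) − 12 = 0, and ∂_2 has invariant factor 2 > 1, so H_1 = Z/2.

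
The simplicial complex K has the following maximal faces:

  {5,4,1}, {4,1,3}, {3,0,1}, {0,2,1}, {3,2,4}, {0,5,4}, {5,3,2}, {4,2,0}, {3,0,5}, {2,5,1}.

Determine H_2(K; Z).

H_2 ≅ 0.

Take the total order 0 < 1 < 2 < 3 < 4 < 5 on the vertex set. Then K (dimension 2) consists of the simplices:

  0-simplices (6): [0], [1], [2], [3], [4], [5]
  1-simplices (15): [0,1], [0,2], [0,3], [0,4], [0,5], [1,2], [1,3], [1,4], [1,5], [2,3], [2,4], [2,5], [3,4], [3,5], [4,5]
  2-simplices (10): [0,1,2], [0,1,3], [0,2,4], [0,3,5], [0,4,5], [1,2,5], [1,3,4], [1,4,5], [2,3,4], [2,3,5]

so the chain groups are C_0 ≅ Z^6, C_1 ≅ Z^15, C_2 ≅ Z^10.

The boundary map ∂_1: C_1 → C_0 maps an edge to its endpoints' difference, ∂[p,q] = q − p. For instance
  ∂[0,4] = [4] − [0].
The resulting 6×15 matrix has rank 5, and its Smith normal form has invariant factors (1,1,1,1,1).

The boundary map ∂_2: C_2 → C_1 sends each 2-simplex [p,q,r] to [q,r] − [p,r] + [p,q]. For instance
  ∂[0,3,5] = [3,5] − [0,5] + [0,3],
  ∂[0,4,5] = [4,5] − [0,5] + [0,4].
This gives a 15×10 integer matrix of rank 10; reducing to Smith normal form yields diagonal entries (1,1,1,1,1,1,1,1,1,2).

Computing H_k = (kernel of ∂_k) / (image of ∂_{k+1}):

  H_2: rank ker ∂_2 − rank ∂_3 = (10 − 10) − 0 = 0, and there is no ∂_3, so H_2 ≅ 0.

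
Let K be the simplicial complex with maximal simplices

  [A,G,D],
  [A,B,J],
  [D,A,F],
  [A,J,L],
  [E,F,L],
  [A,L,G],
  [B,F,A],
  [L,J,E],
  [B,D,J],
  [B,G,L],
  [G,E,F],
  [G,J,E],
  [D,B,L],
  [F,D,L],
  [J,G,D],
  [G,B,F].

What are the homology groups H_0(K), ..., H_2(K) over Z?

Fix the vertex order A < B < D < E < F < G < J < L and write every simplex with vertices in increasing order. Then dim K = 2 and the simplices of K are:

  0-simplices (8): A, B, D, E, F, G, J, L
  1-simplices (24): AB, AD, AF, AG, AJ, AL, BD, BF, BG, BJ, BL, DF, DG, DJ, DL, EF, EG, EJ, EL, FG, FL, GJ, GL, JL
  2-simplices (16): ABF, ABJ, ADF, ADG, AGL, AJL, BDJ, BDL, BFG, BGL, DFL, DGJ, EFG, EFL, EGJ, EJL

Hence C_0 ≅ Z^8, C_1 ≅ Z^24, C_2 ≅ Z^16.

Boundary ∂_1: C_1 → C_0 maps an edge to its endpoints' difference, ∂[p,q] = q − p.
The 8×24 boundary matrix has rank 7 and Smith normal form diag(1,1,1,1,1,1,1).

Boundary ∂_2: C_2 → C_1 acts by ∂[p,q,r] = [q,r] − [p,r] + [p,q]. For instance
  ∂EFG = FG − EG + EF,
  ∂ABF = BF − AF + AB.
The 24×16 boundary matrix has rank 15 and Smith normal form diag(1,1,1,1,1,1,1,1,1,1,1,1,1,1,1).

Computing H_k = (kernel of ∂_k) / (image of ∂_{k+1}):

  H_0: rank C_0 − rank ∂_1 = 8 − 7 = 1, and the invariant factors of ∂_1 are all 1, so H_0 ≅ Z.
  H_1: rank ker ∂_1 − rank ∂_2 = (24 − 7) − 15 = 2, and the invariant factors of ∂_2 are all 1, so H_1 ≅ Z^2.
  H_2: rank ker ∂_2 − rank ∂_3 = (16 − 15) − 0 = 1, and there is no ∂_3, so H_2 ≅ Z.

H_0 ≅ Z,  H_1 ≅ Z^2,  H_2 ≅ Z.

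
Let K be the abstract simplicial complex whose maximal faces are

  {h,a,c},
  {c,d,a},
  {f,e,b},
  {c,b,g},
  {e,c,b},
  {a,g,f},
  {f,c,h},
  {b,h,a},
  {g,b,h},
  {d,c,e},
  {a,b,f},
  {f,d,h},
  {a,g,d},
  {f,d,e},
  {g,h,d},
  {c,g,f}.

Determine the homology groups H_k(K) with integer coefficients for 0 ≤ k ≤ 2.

H_0 ≅ Z,  H_1 ≅ Z^2,  H_2 ≅ Z.

Fix the vertex order a < b < c < d < e < f < g < h and write every simplex with vertices in increasing order. Then dim K = 2 and the simplices of K are:

  0-simplices (8): a, b, c, d, e, f, g, h
  1-simplices (24): ab, ac, ad, af, ag, ah, bc, be, bf, bg, bh, cd, ce, cf, cg, ch, de, df, dg, dh, ef, fg, fh, gh
  2-simplices (16): abf, abh, acd, ach, adg, afg, bce, bcg, bef, bgh, cde, cfg, cfh, def, dfh, dgh

giving chain groups C_0 ≅ Z^8, C_1 ≅ Z^24, C_2 ≅ Z^16.

∂_1: C_1 → C_0 is given by ∂[p,q] = [q] − [p]. For instance
  ∂ce = e − c.
The resulting 8×24 matrix has rank 7, and its Smith normal form has invariant factors (1,1,1,1,1,1,1).

The boundary map ∂_2: C_2 → C_1 acts by ∂[p,q,r] = [q,r] − [p,r] + [p,q]. For instance
  ∂adg = dg − ag + ad,
  ∂bef = ef − bf + be.
The resulting 24×16 matrix has rank 15, and its Smith normal form has invariant factors (1,1,1,1,1,1,1,1,1,1,1,1,1,1,1).

Reading off H_k = ker ∂_k / im ∂_{k+1}:

  H_0: rank C_0 − rank ∂_1 = 8 − 7 = 1, and the invariant factors of ∂_1 are all 1, so H_0 ≅ Z.
  H_1: rank ker ∂_1 − rank ∂_2 = (24 − 7) − 15 = 2, and the invariant factors of ∂_2 are all 1, so H_1 ≅ Z^2.
  H_2: rank ker ∂_2 − rank ∂_3 = (16 − 15) − 0 = 1, and there is no ∂_3, so H_2 ≅ Z.

As a check, the Euler characteristic is 8 − 24 + 16 = 0, which agrees with 1 − 2 + 1 = 0.
(K is a triangulation of the torus T^2.)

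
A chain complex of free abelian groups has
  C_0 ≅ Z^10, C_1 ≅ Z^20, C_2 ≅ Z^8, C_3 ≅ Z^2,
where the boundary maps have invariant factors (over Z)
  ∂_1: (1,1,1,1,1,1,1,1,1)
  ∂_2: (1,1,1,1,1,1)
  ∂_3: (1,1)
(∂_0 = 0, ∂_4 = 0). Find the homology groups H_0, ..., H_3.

H_0 = Z,  H_1 = Z^5,  H_2 = 0,  H_3 = 0.

H_0: b_0 = 10 − 0 − 9 = 1; torsion from ∂_1 factors > 1: none. So H_0 = Z.
H_1: b_1 = 20 − 9 − 6 = 5; torsion from ∂_2 factors > 1: none. So H_1 = Z^5.
H_2: b_2 = 8 − 6 − 2 = 0; torsion from ∂_3 factors > 1: none. So H_2 = 0.
H_3: b_3 = 2 − 2 − 0 = 0; torsion from ∂_4 factors > 1: none. So H_3 = 0.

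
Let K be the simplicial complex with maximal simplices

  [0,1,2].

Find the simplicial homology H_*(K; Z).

H_0 = Z,  H_1 = 0,  H_2 = 0.

Order the vertices as 0 < 1 < 2. Listing each simplex with vertices in this order, K has dimension 2 with simplices:

  0-simplices (3): [0], [1], [2]
  1-simplices (3): [0,1], [0,2], [1,2]
  2-simplices (1): [0,1,2]

so the chain groups are C_0 ≅ Z^3, C_1 ≅ Z^3, C_2 ≅ Z^1.

∂_1: C_1 → C_0 sends each edge [p,q] (with p < q) to q − p. For instance
  ∂[1,2] = [2] − [1].
As a 3×3 matrix over Z this has rank 2, with invariant factors (1,1).

∂_2: C_2 → C_1 maps a triangle to the signed sum of its edges. For instance
  ∂[0,1,2] = [1,2] − [0,2] + [0,1].
As a 3×1 matrix over Z this has rank 1, with invariant factors (1).

Computing H_k = (kernel of ∂_k) / (image of ∂_{k+1}):

  H_0: rank C_0 − rank ∂_1 = 3 − 2 = 1, and the invariant factors of ∂_1 are all 1, so H_0 = Z.
  H_1: rank ker ∂_1 − rank ∂_2 = (3 − 2) − 1 = 0, and the invariant factors of ∂_2 are all 1, so H_1 = 0.
  H_2: rank ker ∂_2 − rank ∂_3 = (1 − 1) − 0 = 0, and there is no ∂_3, so H_2 = 0.

As a check, the Euler characteristic is 3 − 3 + 1 = 1, which agrees with 1 − 0 + 0 = 1.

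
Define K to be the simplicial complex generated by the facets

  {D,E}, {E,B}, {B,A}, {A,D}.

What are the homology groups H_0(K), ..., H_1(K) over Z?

H_0 ≅ Z,  H_1 ≅ Z.

Take the total order A < B < D < E on the vertex set. Then K (dimension 1) consists of the simplices:

  0-simplices (4): A, B, D, E
  1-simplices (4): AB, AD, BE, DE

giving chain groups C_0 ≅ Z^4, C_1 ≅ Z^4.

∂_1: C_1 → C_0 is given by ∂[p,q] = [q] − [p]. For instance
  ∂AB = B − A.
This gives a 4×4 integer matrix of rank 3; reducing to Smith normal form yields diagonal entries (1,1,1).

Computing H_k = (kernel of ∂_k) / (image of ∂_{k+1}):

  H_0: rank C_0 − rank ∂_1 = 4 − 3 = 1, and the invariant factors of ∂_1 are all 1, so H_0 ≅ Z.
  H_1: rank ker ∂_1 − rank ∂_2 = (4 − 3) − 0 = 1, and there is no ∂_2, so H_1 ≅ Z.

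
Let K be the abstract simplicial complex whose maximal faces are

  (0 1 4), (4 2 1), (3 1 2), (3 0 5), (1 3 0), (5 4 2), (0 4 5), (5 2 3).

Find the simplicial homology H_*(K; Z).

Fix the vertex order 0 < 1 < 2 < 3 < 4 < 5 and write every simplex with vertices in increasing order. Then dim K = 2 and the simplices of K are:

  0-simplices (6): [0], [1], [2], [3], [4], [5]
  1-simplices (12): [0,1], [0,3], [0,4], [0,5], [1,2], [1,3], [1,4], [2,3], [2,4], [2,5], [3,5], [4,5]
  2-simplices (8): [0,1,3], [0,1,4], [0,3,5], [0,4,5], [1,2,3], [1,2,4], [2,3,5], [2,4,5]

giving chain groups C_0 ≅ Z^6, C_1 ≅ Z^12, C_2 ≅ Z^8.

Boundary ∂_1: C_1 → C_0 maps an edge to its endpoints' difference, ∂[p,q] = q − p.
The resulting 6×12 matrix has rank 5, and its Smith normal form has invariant factors (1,1,1,1,1).

The boundary map ∂_2: C_2 → C_1 sends each 2-simplex [p,q,r] to [q,r] − [p,r] + [p,q]. For instance
  ∂[2,3,5] = [3,5] − [2,5] + [2,3],
  ∂[1,2,3] = [2,3] − [1,3] + [1,2].
As a 12×8 matrix over Z this has rank 7, with invariant factors (1,1,1,1,1,1,1).

Now H_k = ker ∂_k / im ∂_{k+1}, so:

  H_0: rank C_0 − rank ∂_1 = 6 − 5 = 1, and the invariant factors of ∂_1 are all 1, so H_0 ≅ Z.
  H_1: rank ker ∂_1 − rank ∂_2 = (12 − 5) − 7 = 0, and the invariant factors of ∂_2 are all 1, so H_1 ≅ 0.
  H_2: rank ker ∂_2 − rank ∂_3 = (8 − 7) − 0 = 1, and there is no ∂_3, so H_2 ≅ Z.

As a check, the Euler characteristic is 6 − 12 + 8 = 2, which agrees with 1 − 0 + 1 = 2.

H_0 = Z,  H_1 = 0,  H_2 = Z.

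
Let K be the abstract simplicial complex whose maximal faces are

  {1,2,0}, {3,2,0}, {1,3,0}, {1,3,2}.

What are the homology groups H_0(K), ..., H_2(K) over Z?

Order the vertices as 0 < 1 < 2 < 3. Listing each simplex with vertices in this order, K has dimension 2 with simplices:

  0-simplices (4): [0], [1], [2], [3]
  1-simplices (6): [0,1], [0,2], [0,3], [1,2], [1,3], [2,3]
  2-simplices (4): [0,1,2], [0,1,3], [0,2,3], [1,2,3]

giving chain groups C_0 ≅ Z^4, C_1 ≅ Z^6, C_2 ≅ Z^4.

The boundary map ∂_1: C_1 → C_0 sends each edge [p,q] (with p < q) to q − p. For instance
  ∂[0,3] = [3] − [0].
The 4×6 boundary matrix has rank 3 and Smith normal form diag(1,1,1).

Boundary ∂_2: C_2 → C_1 sends each 2-simplex [p,q,r] to [q,r] − [p,r] + [p,q]. For instance
  ∂[0,1,3] = [1,3] − [0,3] + [0,1],
  ∂[1,2,3] = [2,3] − [1,3] + [1,2].
As a 6×4 matrix over Z this has rank 3, with invariant factors (1,1,1).

Now H_k = ker ∂_k / im ∂_{k+1}, so:

  H_0: rank C_0 − rank ∂_1 = 4 − 3 = 1, and the invariant factors of ∂_1 are all 1, so H_0 = Z.
  H_1: rank ker ∂_1 − rank ∂_2 = (6 − 3) − 3 = 0, and the invariant factors of ∂_2 are all 1, so H_1 = 0.
  H_2: rank ker ∂_2 − rank ∂_3 = (4 − 3) − 0 = 1, and there is no ∂_3, so H_2 = Z.

(K is a triangulation of the 2-sphere S^2.)

H_0 = Z,  H_1 = 0,  H_2 = Z.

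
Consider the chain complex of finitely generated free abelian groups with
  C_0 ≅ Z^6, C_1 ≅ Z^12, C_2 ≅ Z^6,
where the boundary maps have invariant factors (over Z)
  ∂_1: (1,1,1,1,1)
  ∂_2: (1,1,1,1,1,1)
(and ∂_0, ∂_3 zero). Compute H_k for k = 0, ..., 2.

H_0: b_0 = 6 − 0 − 5 = 1; torsion from ∂_1 factors > 1: none. So H_0 ≅ Z.
H_1: b_1 = 12 − 5 − 6 = 1; torsion from ∂_2 factors > 1: none. So H_1 ≅ Z.
H_2: b_2 = 6 − 6 − 0 = 0; torsion from ∂_3 factors > 1: none. So H_2 ≅ 0.

H_0 ≅ Z,  H_1 ≅ Z,  H_2 = 0.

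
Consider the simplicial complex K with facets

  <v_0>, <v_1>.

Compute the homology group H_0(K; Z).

H_0 ≅ Z^2.

Take the total order v_0 < v_1 on the vertex set. Then K (dimension 0) consists of the simplices:

  0-simplices (2): [v_0], [v_1]

giving chain groups C_0 ≅ Z^2.

Reading off H_k = ker ∂_k / im ∂_{k+1}:

  H_0: rank C_0 − rank ∂_1 = 2 − 0 = 2, and there is no ∂_1, so H_0 = Z^2.

(K is a triangulation of a set of 2 points.)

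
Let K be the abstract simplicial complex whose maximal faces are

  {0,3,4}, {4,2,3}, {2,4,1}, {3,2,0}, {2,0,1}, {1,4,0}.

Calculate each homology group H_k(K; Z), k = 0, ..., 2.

H_0 ≅ Z,  H_1 = 0,  H_2 ≅ Z.

Order the vertices as 0 < 1 < 2 < 3 < 4. Listing each simplex with vertices in this order, K has dimension 2 with simplices:

  0-simplices (5): [0], [1], [2], [3], [4]
  1-simplices (9): [0,1], [0,2], [0,3], [0,4], [1,2], [1,4], [2,3], [2,4], [3,4]
  2-simplices (6): [0,1,2], [0,1,4], [0,2,3], [0,3,4], [1,2,4], [2,3,4]

giving chain groups C_0 ≅ Z^5, C_1 ≅ Z^9, C_2 ≅ Z^6.

The boundary map ∂_1: C_1 → C_0 sends each edge [p,q] (with p < q) to q − p. For instance
  ∂[1,4] = [4] − [1].
The resulting 5×9 matrix has rank 4, and its Smith normal form has invariant factors (1,1,1,1).

The boundary map ∂_2: C_2 → C_1 acts by ∂[p,q,r] = [q,r] − [p,r] + [p,q]. For instance
  ∂[0,2,3] = [2,3] − [0,3] + [0,2],
  ∂[2,3,4] = [3,4] − [2,4] + [2,3].
As a 9×6 matrix over Z this has rank 5, with invariant factors (1,1,1,1,1).

Now H_k = ker ∂_k / im ∂_{k+1}, so:

  H_0: rank C_0 − rank ∂_1 = 5 − 4 = 1, and the invariant factors of ∂_1 are all 1, so H_0 = Z.
  H_1: rank ker ∂_1 − rank ∂_2 = (9 − 4) − 5 = 0, and the invariant factors of ∂_2 are all 1, so H_1 = 0.
  H_2: rank ker ∂_2 − rank ∂_3 = (6 − 5) − 0 = 1, and there is no ∂_3, so H_2 = Z.

As a check, the Euler characteristic is 5 − 9 + 6 = 2, which agrees with 1 − 0 + 1 = 2.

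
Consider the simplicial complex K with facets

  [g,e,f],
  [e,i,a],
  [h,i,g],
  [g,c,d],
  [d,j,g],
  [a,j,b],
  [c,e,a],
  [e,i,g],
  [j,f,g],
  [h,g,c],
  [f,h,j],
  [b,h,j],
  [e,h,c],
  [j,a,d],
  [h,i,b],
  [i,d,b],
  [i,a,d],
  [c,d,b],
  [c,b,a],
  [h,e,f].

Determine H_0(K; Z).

We work with the vertex ordering a < b < c < d < e < f < g < h < i < j. The simplices of K, each written with vertices in increasing order, are:

  0-simplices (10): a, b, c, d, e, f, g, h, i, j
  1-simplices (30): ab, ac, ad, ae, ai, aj, bc, bd, bh, bi, bj, cd, ce, cg, ch, dg, di, dj, ef, eg, eh, ei, fg, fh, fj, gh, gi, gj, hi, hj
  2-simplices (20): abc, abj, ace, adi, adj, aei, bcd, bdi, bhi, bhj, cdg, ceh, cgh, dgj, efg, efh, egi, fgj, fhj, ghi

Hence C_0 ≅ Z^10, C_1 ≅ Z^30, C_2 ≅ Z^20.

Boundary ∂_1: C_1 → C_0 is given by ∂[p,q] = [q] − [p].
This gives a 10×30 integer matrix of rank 9; reducing to Smith normal form yields diagonal entries (1,1,1,1,1,1,1,1,1).

The boundary map ∂_2: C_2 → C_1 maps a triangle to the signed sum of its edges. For instance
  ∂cdg = dg − cg + cd,
  ∂ace = ce − ae + ac.
As a 30×20 matrix over Z this has rank 20, with invariant factors (1,1,1,1,1,1,1,1,1,1,1,1,1,1,1,1,1,1,1,2).

Reading off H_k = ker ∂_k / im ∂_{k+1}:

  H_0: rank C_0 − rank ∂_1 = 10 − 9 = 1, and the invariant factors of ∂_1 are all 1, so H_0 ≅ Z.

H_0 = Z.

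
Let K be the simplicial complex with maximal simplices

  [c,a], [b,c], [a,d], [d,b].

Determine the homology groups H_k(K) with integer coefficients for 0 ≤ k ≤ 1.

H_0 = Z,  H_1 = Z.

Take the total order a < b < c < d on the vertex set. Then K (dimension 1) consists of the simplices:

  0-simplices (4): a, b, c, d
  1-simplices (4): ac, ad, bc, bd

so the chain groups are C_0 ≅ Z^4, C_1 ≅ Z^4.

The boundary map ∂_1: C_1 → C_0 sends each edge [p,q] (with p < q) to q − p. For instance
  ∂bc = c − b.
As a 4×4 matrix over Z this has rank 3, with invariant factors (1,1,1).

Computing H_k = (kernel of ∂_k) / (image of ∂_{k+1}):

  H_0: rank C_0 − rank ∂_1 = 4 − 3 = 1, and the invariant factors of ∂_1 are all 1, so H_0 ≅ Z.
  H_1: rank ker ∂_1 − rank ∂_2 = (4 − 3) − 0 = 1, and there is no ∂_2, so H_1 ≅ Z.

As a check, the Euler characteristic is 4 − 4 = 0, which agrees with 1 − 1 = 0.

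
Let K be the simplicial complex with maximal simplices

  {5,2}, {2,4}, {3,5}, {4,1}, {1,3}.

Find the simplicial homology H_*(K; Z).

H_0 = Z,  H_1 = Z.

We work with the vertex ordering 1 < 2 < 3 < 4 < 5. The simplices of K, each written with vertices in increasing order, are:

  0-simplices (5): [1], [2], [3], [4], [5]
  1-simplices (5): [1,3], [1,4], [2,4], [2,5], [3,5]

giving chain groups C_0 ≅ Z^5, C_1 ≅ Z^5.

∂_1: C_1 → C_0 is given by ∂[p,q] = [q] − [p]. For instance
  ∂[2,4] = [4] − [2].
This gives a 5×5 integer matrix of rank 4; reducing to Smith normal form yields diagonal entries (1,1,1,1).

Computing H_k = (kernel of ∂_k) / (image of ∂_{k+1}):

  H_0: rank C_0 − rank ∂_1 = 5 − 4 = 1, and the invariant factors of ∂_1 are all 1, so H_0 = Z.
  H_1: rank ker ∂_1 − rank ∂_2 = (5 − 4) − 0 = 1, and there is no ∂_2, so H_1 = Z.

(K is a triangulation of the circle S^1.)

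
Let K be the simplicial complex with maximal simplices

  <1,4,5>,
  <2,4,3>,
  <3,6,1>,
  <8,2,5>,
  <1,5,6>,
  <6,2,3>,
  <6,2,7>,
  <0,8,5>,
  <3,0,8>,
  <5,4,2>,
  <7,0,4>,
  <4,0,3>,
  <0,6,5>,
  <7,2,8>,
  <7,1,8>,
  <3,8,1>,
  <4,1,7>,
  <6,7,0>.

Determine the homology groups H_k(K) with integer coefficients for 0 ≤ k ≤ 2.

K has 9 vertices, 27 edges, 18 triangles.
rank ∂_0 = 0, rank ∂_1 = 8 ⇒ b_0 = 9 − 0 − 8 = 1; all invariant factors of ∂_1 are 1 so no torsion. So H_0 ≅ Z.
rank ∂_1 = 8, rank ∂_2 = 17 ⇒ b_1 = 27 − 8 − 17 = 2; all invariant factors of ∂_2 are 1 so no torsion. So H_1 ≅ Z^2.
rank ∂_2 = 17, rank ∂_3 = 0 ⇒ b_2 = 18 − 17 − 0 = 1. So H_2 ≅ Z.

H_0 = Z,  H_1 = Z^2,  H_2 = Z.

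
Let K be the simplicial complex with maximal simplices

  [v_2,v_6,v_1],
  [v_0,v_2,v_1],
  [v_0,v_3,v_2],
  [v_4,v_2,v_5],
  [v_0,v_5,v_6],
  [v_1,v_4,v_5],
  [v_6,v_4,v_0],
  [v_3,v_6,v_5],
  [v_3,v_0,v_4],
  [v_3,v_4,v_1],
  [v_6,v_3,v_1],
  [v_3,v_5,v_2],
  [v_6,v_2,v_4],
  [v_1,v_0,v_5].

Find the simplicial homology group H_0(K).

Take the total order v_0 < v_1 < v_2 < v_3 < v_4 < v_5 < v_6 on the vertex set. Then K (dimension 2) consists of the simplices:

  0-simplices (7): [v_0], [v_1], [v_2], [v_3], [v_4], [v_5], [v_6]
  1-simplices (21): (21 of them)
  2-simplices (14): (14 of them)

so the chain groups are C_0 ≅ Z^7, C_1 ≅ Z^21, C_2 ≅ Z^14.

The boundary map ∂_1: C_1 → C_0 maps an edge to its endpoints' difference, ∂[p,q] = q − p. For instance
  ∂[v_1,v_4] = [v_4] − [v_1].
This gives a 7×21 integer matrix of rank 6; reducing to Smith normal form yields diagonal entries (1,1,1,1,1,1).

The boundary map ∂_2: C_2 → C_1 maps a triangle to the signed sum of its edges. For instance
  ∂[v_1,v_3,v_6] = [v_3,v_6] − [v_1,v_6] + [v_1,v_3],
  ∂[v_1,v_3,v_4] = [v_3,v_4] − [v_1,v_4] + [v_1,v_3].
The 21×14 boundary matrix has rank 13 and Smith normal form diag(1,1,1,1,1,1,1,1,1,1,1,1,1).

From H_k ≅ ker(∂_k) / im(∂_{k+1}) we obtain:

  H_0: rank C_0 − rank ∂_1 = 7 − 6 = 1, and the invariant factors of ∂_1 are all 1, so H_0 = Z.

(K is a triangulation of the torus T^2.)

H_0 = Z.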